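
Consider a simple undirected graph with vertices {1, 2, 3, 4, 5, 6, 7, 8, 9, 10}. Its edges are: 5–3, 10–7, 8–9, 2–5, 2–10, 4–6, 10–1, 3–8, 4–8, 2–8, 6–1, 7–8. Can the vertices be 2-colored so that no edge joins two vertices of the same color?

A valid 2-coloring puts {5, 6, 8, 10} on one side and {1, 2, 3, 4, 7, 9} on the other; every edge crosses between the two sides.

Yes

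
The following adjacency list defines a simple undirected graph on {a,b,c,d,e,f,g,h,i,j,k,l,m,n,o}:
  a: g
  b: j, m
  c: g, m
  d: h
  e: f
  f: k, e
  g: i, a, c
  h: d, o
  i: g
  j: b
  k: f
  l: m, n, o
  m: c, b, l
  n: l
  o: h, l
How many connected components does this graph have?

2

Component: {e, f, k}
Component: {a, b, c, d, g, h, i, j, l, m, n, o}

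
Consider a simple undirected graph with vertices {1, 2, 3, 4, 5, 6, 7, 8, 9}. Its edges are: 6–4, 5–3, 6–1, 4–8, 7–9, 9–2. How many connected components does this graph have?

Component: {3, 5}
Component: {2, 7, 9}
Component: {1, 4, 6, 8}

3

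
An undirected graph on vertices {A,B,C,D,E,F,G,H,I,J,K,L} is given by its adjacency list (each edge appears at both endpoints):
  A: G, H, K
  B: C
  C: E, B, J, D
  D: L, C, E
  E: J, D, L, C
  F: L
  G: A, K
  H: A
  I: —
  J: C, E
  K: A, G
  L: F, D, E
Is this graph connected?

Component: {I}
Component: {A, G, H, K}
Component: {B, C, D, E, F, J, L}
There are 3 separate components, so the graph is not connected.

No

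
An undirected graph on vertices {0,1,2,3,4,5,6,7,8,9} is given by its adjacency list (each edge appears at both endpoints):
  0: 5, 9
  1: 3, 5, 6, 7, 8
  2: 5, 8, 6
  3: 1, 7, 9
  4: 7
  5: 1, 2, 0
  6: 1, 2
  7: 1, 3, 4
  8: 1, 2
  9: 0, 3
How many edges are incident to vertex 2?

3

Neighbors of 2: 5, 6, 8.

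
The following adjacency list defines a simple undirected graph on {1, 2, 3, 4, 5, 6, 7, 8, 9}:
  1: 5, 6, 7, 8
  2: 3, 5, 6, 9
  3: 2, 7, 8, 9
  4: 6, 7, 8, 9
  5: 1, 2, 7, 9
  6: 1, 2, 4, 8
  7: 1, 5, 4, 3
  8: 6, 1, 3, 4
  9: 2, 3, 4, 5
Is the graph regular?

Yes

Degrees: 1:4, 2:4, 3:4, 4:4, 5:4, 6:4, 7:4, 8:4, 9:4
Every vertex has degree 4, so the graph is 4-regular.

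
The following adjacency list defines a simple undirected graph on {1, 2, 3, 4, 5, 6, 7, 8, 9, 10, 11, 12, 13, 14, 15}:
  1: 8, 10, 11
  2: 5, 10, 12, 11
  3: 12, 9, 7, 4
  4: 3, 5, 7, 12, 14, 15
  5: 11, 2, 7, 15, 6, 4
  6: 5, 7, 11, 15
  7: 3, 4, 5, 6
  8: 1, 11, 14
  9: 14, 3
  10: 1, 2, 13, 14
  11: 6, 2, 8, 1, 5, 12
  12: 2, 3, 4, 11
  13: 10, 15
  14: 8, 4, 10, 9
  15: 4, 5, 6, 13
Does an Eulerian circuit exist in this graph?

Degrees: 1:3, 2:4, 3:4, 4:6, 5:6, 6:4, 7:4, 8:3, 9:2, 10:4, 11:6, 12:4, 13:2, 14:4, 15:4
Vertices with odd degree: 1, 8. An Eulerian circuit requires all degrees even.

No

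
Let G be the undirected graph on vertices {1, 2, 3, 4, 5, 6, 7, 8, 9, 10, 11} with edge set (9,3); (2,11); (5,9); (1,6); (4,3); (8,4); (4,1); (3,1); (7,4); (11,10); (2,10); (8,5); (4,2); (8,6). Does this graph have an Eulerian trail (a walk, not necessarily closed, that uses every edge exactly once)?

Degrees: 1:3, 2:3, 3:3, 4:5, 5:2, 6:2, 7:1, 8:3, 9:2, 10:2, 11:2
Odd-degree vertices: 1, 2, 3, 4, 7, 8 (6 total).
An Eulerian trail requires 0 or 2 odd-degree vertices; here there are 6.

No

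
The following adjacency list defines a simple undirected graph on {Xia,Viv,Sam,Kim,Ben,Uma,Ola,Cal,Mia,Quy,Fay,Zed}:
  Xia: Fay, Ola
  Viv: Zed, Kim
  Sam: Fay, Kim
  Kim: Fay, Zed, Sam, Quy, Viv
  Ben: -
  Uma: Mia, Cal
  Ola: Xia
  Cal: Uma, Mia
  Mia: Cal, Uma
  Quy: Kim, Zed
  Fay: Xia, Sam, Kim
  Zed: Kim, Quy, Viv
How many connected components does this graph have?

3

Component: {Ben}
Component: {Uma, Cal, Mia}
Component: {Xia, Viv, Sam, Kim, Ola, Quy, Fay, Zed}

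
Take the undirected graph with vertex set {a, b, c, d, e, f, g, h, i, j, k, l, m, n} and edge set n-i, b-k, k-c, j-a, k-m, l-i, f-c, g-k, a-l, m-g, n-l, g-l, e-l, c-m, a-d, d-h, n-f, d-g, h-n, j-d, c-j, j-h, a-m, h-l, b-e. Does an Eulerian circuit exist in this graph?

Degrees: a:4, b:2, c:4, d:4, e:2, f:2, g:4, h:4, i:2, j:4, k:4, l:6, m:4, n:4
Every vertex has even degree and the edges form a single connected piece, so an Eulerian circuit exists.

Yes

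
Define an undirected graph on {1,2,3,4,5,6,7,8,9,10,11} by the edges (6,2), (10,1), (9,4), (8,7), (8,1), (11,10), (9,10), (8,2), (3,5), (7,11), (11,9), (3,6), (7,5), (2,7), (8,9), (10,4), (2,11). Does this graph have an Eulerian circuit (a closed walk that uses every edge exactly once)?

Degrees: 1:2, 2:4, 3:2, 4:2, 5:2, 6:2, 7:4, 8:4, 9:4, 10:4, 11:4
Every vertex has even degree and the edges form a single connected piece, so an Eulerian circuit exists.

Yes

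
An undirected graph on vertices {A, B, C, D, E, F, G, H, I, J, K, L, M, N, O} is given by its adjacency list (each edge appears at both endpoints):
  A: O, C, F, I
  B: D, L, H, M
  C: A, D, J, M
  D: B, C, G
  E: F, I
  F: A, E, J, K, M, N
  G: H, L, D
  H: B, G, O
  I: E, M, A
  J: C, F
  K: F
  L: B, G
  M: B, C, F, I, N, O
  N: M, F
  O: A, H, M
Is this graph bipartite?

The cycle F-N-M-F has length 3, which is odd, so the graph is not bipartite.

No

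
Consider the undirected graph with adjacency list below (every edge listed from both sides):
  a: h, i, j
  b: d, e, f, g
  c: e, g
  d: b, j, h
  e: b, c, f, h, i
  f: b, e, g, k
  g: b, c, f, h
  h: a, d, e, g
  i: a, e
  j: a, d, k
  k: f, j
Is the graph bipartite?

f-g-b-f is an odd cycle (length 3), and a bipartite graph can contain only even cycles.

No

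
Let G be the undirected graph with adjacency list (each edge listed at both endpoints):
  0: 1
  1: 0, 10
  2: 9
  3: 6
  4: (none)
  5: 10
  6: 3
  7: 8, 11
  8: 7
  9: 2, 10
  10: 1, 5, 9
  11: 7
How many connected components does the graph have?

4

Component: {4}
Component: {3, 6}
Component: {7, 8, 11}
Component: {0, 1, 2, 5, 9, 10}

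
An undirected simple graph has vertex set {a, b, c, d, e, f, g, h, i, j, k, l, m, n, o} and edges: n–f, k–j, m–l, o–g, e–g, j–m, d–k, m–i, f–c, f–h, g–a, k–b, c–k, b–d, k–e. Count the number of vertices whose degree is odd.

Degrees: a:1, b:2, c:2, d:2, e:2, f:3, g:3, h:1, i:1, j:2, k:5, l:1, m:3, n:1, o:1
Odd-degree vertices: a, f, g, h, i, k, l, m, n, o.

10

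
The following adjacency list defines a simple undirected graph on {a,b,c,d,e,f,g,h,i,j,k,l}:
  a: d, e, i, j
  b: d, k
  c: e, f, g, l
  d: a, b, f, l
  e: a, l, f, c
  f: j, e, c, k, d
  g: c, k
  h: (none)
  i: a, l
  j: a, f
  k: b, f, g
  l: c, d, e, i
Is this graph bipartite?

The cycle e-c-l-e has length 3, which is odd, so the graph is not bipartite.

No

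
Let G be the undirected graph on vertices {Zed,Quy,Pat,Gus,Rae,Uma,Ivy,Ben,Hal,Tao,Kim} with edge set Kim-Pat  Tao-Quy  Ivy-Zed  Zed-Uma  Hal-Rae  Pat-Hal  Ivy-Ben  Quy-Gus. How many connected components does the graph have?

3

Component: {Quy, Gus, Tao}
Component: {Zed, Uma, Ivy, Ben}
Component: {Pat, Rae, Hal, Kim}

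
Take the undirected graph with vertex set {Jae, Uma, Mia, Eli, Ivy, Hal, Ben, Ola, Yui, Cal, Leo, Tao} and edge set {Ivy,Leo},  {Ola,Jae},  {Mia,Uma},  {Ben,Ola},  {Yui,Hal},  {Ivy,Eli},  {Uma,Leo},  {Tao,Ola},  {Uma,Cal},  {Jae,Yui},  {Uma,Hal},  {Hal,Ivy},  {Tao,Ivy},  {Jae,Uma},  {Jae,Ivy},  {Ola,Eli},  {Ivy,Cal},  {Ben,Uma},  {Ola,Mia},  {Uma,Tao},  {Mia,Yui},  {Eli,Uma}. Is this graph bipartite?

Color {Uma, Ivy, Ola, Yui} black and {Jae, Mia, Eli, Hal, Ben, Cal, Leo, Tao} white. No edge joins two same-colored vertices, so the graph is bipartite.

Yes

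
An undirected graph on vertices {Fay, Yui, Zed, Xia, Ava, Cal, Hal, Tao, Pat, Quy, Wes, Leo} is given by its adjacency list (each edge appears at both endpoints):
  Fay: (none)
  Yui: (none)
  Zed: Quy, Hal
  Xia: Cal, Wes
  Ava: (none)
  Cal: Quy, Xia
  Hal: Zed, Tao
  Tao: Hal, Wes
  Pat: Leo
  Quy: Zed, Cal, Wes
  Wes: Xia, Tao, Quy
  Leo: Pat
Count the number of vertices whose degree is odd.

Degrees: Fay:0, Yui:0, Zed:2, Xia:2, Ava:0, Cal:2, Hal:2, Tao:2, Pat:1, Quy:3, Wes:3, Leo:1
Odd-degree vertices: Pat, Quy, Wes, Leo.

4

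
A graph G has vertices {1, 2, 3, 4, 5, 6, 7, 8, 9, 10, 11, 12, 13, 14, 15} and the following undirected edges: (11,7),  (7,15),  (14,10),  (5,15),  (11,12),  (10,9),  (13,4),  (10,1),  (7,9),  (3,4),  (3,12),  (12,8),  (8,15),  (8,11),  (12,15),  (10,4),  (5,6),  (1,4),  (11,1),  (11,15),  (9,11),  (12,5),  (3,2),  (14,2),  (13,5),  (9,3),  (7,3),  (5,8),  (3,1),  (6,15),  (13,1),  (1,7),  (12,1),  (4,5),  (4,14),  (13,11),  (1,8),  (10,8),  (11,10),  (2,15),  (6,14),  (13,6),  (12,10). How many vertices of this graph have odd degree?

Degrees: 1:8, 2:3, 3:6, 4:6, 5:6, 6:4, 7:5, 8:6, 9:4, 10:7, 11:8, 12:7, 13:5, 14:4, 15:7
Odd-degree vertices: 2, 7, 10, 12, 13, 15.

6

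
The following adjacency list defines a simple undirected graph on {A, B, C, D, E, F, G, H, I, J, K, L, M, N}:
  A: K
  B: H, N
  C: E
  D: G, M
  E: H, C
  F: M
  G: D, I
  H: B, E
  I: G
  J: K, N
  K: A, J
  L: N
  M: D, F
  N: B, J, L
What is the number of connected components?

Component: {D, F, G, I, M}
Component: {A, B, C, E, H, J, K, L, N}

2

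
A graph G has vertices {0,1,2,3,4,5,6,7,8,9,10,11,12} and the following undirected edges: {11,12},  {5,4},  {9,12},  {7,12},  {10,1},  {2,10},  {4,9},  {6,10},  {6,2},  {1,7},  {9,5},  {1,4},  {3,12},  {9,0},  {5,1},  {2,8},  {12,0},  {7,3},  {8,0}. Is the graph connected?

Starting from 0 and exploring outward reaches every vertex (0, 8, 9, 12, 2, 4, 5, 7, 11, 3, 10, 6, 1); the graph is connected.

Yes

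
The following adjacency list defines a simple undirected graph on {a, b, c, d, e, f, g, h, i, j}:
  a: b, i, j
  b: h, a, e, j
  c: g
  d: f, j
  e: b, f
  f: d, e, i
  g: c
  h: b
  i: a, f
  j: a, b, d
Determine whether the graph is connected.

No

Component: {c, g}
Component: {a, b, d, e, f, h, i, j}
There are 2 separate components, so the graph is not connected.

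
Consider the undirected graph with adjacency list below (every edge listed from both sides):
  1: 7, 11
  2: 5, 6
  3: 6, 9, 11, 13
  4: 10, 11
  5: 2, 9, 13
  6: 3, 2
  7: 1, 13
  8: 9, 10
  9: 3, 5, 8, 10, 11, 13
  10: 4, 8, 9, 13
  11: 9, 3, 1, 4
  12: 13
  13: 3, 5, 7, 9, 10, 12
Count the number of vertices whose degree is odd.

Degrees: 1:2, 2:2, 3:4, 4:2, 5:3, 6:2, 7:2, 8:2, 9:6, 10:4, 11:4, 12:1, 13:6
Odd-degree vertices: 5, 12.

2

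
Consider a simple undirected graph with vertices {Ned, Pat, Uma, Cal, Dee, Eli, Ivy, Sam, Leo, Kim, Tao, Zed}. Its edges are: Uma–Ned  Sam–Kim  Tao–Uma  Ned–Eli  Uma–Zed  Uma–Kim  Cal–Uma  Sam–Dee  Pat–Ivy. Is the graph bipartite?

Color {Uma, Eli, Ivy, Sam, Leo} black and {Ned, Pat, Cal, Dee, Kim, Tao, Zed} white. No edge joins two same-colored vertices, so the graph is bipartite.

Yes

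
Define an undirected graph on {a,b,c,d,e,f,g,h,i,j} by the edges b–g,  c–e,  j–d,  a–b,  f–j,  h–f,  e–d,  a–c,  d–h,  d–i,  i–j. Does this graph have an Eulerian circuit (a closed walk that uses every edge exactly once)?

No

Degrees: a:2, b:2, c:2, d:4, e:2, f:2, g:1, h:2, i:2, j:3
g, j have odd degree; an Eulerian circuit needs every degree to be even, so none exists.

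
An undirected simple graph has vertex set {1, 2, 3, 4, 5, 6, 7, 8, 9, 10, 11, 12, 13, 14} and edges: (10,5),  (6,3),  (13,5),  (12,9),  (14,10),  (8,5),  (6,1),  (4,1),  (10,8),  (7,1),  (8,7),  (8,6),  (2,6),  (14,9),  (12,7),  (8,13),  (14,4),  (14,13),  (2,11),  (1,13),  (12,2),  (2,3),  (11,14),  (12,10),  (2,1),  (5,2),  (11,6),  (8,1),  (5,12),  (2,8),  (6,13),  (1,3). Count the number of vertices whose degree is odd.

10

Degrees: 1:7, 2:7, 3:3, 4:2, 5:5, 6:6, 7:3, 8:7, 9:2, 10:4, 11:3, 12:5, 13:5, 14:5
Odd-degree vertices: 1, 2, 3, 5, 7, 8, 11, 12, 13, 14.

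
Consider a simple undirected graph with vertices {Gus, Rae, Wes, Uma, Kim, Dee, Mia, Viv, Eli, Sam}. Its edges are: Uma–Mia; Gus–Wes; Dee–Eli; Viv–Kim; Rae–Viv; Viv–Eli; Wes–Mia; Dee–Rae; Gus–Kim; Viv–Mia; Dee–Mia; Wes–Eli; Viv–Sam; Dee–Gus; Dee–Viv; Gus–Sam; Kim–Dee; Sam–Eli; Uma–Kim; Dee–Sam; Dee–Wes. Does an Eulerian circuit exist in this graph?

Yes

Degrees: Gus:4, Rae:2, Wes:4, Uma:2, Kim:4, Dee:8, Mia:4, Viv:6, Eli:4, Sam:4
All degrees are even and the non-isolated vertices are connected — an Eulerian circuit exists.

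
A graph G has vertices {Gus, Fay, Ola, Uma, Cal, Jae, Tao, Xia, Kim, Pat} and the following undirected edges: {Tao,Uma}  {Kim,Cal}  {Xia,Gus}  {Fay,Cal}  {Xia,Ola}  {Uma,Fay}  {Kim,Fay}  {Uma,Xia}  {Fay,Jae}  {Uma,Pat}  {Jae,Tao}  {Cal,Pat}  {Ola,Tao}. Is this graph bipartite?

The cycle Fay-Kim-Cal-Fay has length 3, which is odd, so the graph is not bipartite.

No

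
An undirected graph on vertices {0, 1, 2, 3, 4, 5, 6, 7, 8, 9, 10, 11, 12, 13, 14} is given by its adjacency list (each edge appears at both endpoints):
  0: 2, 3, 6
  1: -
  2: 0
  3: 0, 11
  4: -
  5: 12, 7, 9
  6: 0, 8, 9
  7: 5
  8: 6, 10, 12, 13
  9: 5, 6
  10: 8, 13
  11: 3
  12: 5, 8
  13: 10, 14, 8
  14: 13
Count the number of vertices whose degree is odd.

8

Degrees: 0:3, 1:0, 2:1, 3:2, 4:0, 5:3, 6:3, 7:1, 8:4, 9:2, 10:2, 11:1, 12:2, 13:3, 14:1
Odd-degree vertices: 0, 2, 5, 6, 7, 11, 13, 14.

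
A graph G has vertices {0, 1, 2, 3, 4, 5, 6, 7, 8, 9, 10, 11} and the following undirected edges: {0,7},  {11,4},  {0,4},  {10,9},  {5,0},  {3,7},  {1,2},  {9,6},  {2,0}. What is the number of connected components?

3

Component: {8}
Component: {6, 9, 10}
Component: {0, 1, 2, 3, 4, 5, 7, 11}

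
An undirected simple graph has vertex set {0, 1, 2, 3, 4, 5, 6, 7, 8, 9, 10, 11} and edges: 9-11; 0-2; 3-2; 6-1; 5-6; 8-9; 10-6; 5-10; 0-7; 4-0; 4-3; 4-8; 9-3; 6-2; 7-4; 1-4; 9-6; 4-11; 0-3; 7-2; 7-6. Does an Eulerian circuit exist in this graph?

Degrees: 0:4, 1:2, 2:4, 3:4, 4:6, 5:2, 6:6, 7:4, 8:2, 9:4, 10:2, 11:2
All degrees are even and the non-isolated vertices are connected — an Eulerian circuit exists.

Yes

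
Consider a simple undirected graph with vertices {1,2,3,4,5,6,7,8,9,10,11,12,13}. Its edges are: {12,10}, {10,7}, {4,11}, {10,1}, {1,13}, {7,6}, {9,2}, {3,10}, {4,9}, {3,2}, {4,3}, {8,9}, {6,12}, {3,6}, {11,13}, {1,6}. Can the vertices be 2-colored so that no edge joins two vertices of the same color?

Yes

Color {2, 4, 5, 6, 8, 10, 13} black and {1, 3, 7, 9, 11, 12} white. No edge joins two same-colored vertices, so the graph is bipartite.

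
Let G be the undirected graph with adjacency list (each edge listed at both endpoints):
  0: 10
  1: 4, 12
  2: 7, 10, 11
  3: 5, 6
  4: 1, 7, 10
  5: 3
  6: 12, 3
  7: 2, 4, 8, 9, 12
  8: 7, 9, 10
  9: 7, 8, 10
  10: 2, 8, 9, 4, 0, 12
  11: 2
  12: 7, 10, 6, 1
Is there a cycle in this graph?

|V| = 13, |E| = 18, number of components = 1.
One cycle is 10-12-1-4-7-8-10.

Yes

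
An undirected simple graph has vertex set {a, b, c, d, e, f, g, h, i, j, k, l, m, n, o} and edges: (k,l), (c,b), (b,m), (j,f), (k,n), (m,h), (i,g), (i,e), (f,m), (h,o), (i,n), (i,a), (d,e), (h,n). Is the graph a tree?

|V| = 15, |E| = 14.
It is connected with exactly 14 edges, hence acyclic — it is a tree.

Yes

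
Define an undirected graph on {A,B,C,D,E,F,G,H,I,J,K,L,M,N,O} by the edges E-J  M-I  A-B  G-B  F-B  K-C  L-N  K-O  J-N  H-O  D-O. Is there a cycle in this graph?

No

|V| = 15, |E| = 11, number of components = 4.
A forest on 15 vertices with 4 components has exactly 11 edges, which matches — so no cycle.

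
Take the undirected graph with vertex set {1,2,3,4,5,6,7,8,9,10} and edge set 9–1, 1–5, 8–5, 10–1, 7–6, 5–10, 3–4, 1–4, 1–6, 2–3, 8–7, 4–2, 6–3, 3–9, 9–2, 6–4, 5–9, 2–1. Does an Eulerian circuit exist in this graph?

Yes

Degrees: 1:6, 2:4, 3:4, 4:4, 5:4, 6:4, 7:2, 8:2, 9:4, 10:2
All degrees are even and the non-isolated vertices are connected — an Eulerian circuit exists.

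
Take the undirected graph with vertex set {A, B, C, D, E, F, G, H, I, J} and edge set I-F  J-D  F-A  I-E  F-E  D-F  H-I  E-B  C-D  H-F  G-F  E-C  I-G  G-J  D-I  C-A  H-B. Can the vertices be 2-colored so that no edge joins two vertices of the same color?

The cycle I-F-G-I has length 3, which is odd, so the graph is not bipartite.

No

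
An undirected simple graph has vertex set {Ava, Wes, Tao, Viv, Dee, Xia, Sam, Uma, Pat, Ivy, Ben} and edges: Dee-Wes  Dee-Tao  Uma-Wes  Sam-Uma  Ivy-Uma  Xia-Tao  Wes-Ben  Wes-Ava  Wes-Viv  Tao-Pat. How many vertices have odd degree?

Degrees: Ava:1, Wes:5, Tao:3, Viv:1, Dee:2, Xia:1, Sam:1, Uma:3, Pat:1, Ivy:1, Ben:1
Odd-degree vertices: Ava, Wes, Tao, Viv, Xia, Sam, Uma, Pat, Ivy, Ben.

10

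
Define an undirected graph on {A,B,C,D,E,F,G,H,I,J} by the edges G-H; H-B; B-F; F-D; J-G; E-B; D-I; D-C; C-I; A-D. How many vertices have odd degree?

4

Degrees: A:1, B:3, C:2, D:4, E:1, F:2, G:2, H:2, I:2, J:1
Odd-degree vertices: A, B, E, J.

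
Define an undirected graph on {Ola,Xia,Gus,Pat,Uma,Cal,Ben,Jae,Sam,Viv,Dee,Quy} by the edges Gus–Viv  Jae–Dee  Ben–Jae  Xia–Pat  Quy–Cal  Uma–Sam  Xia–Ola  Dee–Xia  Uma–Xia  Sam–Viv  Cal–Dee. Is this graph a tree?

|V| = 12, |E| = 11.
Connected and |E| = |V| - 1, which characterizes a tree.

Yes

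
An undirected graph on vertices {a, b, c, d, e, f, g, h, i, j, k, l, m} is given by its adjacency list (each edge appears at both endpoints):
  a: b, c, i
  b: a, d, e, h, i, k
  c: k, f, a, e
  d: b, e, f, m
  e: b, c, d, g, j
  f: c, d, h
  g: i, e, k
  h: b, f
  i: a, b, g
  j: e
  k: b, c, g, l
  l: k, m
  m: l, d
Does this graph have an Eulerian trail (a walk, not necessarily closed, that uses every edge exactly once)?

Degrees: a:3, b:6, c:4, d:4, e:5, f:3, g:3, h:2, i:3, j:1, k:4, l:2, m:2
Odd-degree vertices: a, e, f, g, i, j (6 total).
With 6 odd-degree vertices (more than two), no single trail can use every edge.

No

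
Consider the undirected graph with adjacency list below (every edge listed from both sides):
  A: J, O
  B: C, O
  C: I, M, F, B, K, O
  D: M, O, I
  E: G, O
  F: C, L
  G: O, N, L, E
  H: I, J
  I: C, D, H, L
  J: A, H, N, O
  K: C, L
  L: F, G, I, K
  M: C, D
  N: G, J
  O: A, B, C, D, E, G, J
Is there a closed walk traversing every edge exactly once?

Degrees: A:2, B:2, C:6, D:3, E:2, F:2, G:4, H:2, I:4, J:4, K:2, L:4, M:2, N:2, O:7
D, O have odd degree; an Eulerian circuit needs every degree to be even, so none exists.

No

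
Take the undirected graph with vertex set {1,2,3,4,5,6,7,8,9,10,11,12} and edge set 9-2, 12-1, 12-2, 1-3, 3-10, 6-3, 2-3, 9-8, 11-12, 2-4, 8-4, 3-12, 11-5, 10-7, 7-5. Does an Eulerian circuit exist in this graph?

Degrees: 1:2, 2:4, 3:5, 4:2, 5:2, 6:1, 7:2, 8:2, 9:2, 10:2, 11:2, 12:4
3, 6 have odd degree; an Eulerian circuit needs every degree to be even, so none exists.

No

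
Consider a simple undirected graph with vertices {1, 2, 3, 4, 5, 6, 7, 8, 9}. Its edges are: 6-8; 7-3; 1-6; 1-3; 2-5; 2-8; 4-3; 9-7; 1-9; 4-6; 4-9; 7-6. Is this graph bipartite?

A valid 2-coloring puts {2, 3, 6, 9} on one side and {1, 4, 5, 7, 8} on the other; every edge crosses between the two sides.

Yes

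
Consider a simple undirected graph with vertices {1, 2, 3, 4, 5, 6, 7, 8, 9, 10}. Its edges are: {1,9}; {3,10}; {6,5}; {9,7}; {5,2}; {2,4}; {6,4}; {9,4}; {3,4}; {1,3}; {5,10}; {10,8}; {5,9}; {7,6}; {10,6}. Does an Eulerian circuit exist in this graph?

No

Degrees: 1:2, 2:2, 3:3, 4:4, 5:4, 6:4, 7:2, 8:1, 9:4, 10:4
3, 8 have odd degree; an Eulerian circuit needs every degree to be even, so none exists.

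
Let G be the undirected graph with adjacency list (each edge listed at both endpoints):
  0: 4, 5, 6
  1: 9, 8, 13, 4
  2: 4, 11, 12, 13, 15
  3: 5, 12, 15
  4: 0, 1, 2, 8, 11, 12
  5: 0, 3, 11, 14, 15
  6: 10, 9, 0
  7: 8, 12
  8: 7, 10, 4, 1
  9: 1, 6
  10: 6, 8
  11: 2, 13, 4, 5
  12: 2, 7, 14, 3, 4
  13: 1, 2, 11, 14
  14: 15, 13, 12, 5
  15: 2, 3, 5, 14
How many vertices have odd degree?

Degrees: 0:3, 1:4, 2:5, 3:3, 4:6, 5:5, 6:3, 7:2, 8:4, 9:2, 10:2, 11:4, 12:5, 13:4, 14:4, 15:4
Odd-degree vertices: 0, 2, 3, 5, 6, 12.

6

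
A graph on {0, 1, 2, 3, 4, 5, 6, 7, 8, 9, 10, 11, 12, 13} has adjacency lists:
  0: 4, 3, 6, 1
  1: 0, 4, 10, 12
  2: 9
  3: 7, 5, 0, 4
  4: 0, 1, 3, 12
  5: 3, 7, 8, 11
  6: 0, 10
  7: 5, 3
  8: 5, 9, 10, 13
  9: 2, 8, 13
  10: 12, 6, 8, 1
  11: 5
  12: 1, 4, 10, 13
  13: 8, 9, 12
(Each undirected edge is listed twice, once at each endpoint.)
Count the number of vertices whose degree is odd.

4

Degrees: 0:4, 1:4, 2:1, 3:4, 4:4, 5:4, 6:2, 7:2, 8:4, 9:3, 10:4, 11:1, 12:4, 13:3
Odd-degree vertices: 2, 9, 11, 13.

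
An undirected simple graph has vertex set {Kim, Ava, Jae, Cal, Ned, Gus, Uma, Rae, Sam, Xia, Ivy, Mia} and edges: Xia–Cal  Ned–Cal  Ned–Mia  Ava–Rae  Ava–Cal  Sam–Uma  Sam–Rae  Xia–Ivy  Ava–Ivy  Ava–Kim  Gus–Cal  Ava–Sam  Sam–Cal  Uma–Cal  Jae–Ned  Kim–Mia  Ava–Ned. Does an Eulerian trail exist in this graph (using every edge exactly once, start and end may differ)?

Degrees: Kim:2, Ava:6, Jae:1, Cal:6, Ned:4, Gus:1, Uma:2, Rae:2, Sam:4, Xia:2, Ivy:2, Mia:2
Odd-degree vertices: Jae, Gus (2 total).
The non-isolated vertices are connected and exactly 2 have odd degree, so an Eulerian trail exists (from Jae to Gus).

Yes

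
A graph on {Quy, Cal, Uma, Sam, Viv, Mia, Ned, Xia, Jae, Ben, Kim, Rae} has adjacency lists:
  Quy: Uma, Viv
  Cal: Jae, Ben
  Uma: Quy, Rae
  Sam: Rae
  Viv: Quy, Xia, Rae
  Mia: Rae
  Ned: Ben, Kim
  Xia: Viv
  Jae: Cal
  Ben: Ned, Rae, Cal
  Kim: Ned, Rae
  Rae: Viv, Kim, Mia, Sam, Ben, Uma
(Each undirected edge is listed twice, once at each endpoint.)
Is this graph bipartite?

Yes

Color {Uma, Sam, Viv, Mia, Jae, Ben, Kim} black and {Quy, Cal, Ned, Xia, Rae} white. No edge joins two same-colored vertices, so the graph is bipartite.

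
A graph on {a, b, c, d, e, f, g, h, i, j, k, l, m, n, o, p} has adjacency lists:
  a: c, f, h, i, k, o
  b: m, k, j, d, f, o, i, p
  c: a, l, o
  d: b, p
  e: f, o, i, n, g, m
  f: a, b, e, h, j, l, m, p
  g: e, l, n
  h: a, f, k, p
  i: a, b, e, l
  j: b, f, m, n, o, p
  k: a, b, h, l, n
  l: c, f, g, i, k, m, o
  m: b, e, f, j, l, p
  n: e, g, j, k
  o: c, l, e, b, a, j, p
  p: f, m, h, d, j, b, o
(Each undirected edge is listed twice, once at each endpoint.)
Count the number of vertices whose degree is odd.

6

Degrees: a:6, b:8, c:3, d:2, e:6, f:8, g:3, h:4, i:4, j:6, k:5, l:7, m:6, n:4, o:7, p:7
Odd-degree vertices: c, g, k, l, o, p.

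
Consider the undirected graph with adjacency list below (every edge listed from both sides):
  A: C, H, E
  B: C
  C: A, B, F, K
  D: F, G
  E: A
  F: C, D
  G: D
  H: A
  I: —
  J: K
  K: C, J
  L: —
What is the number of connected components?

3

Component: {I}
Component: {L}
Component: {A, B, C, D, E, F, G, H, J, K}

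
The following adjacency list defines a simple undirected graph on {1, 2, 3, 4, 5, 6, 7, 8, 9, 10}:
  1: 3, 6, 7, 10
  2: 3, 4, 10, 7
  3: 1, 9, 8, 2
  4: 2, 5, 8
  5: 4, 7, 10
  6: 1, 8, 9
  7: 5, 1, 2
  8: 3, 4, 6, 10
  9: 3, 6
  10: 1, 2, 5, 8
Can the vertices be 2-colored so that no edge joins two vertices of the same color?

Color {3, 4, 6, 7, 10} black and {1, 2, 5, 8, 9} white. No edge joins two same-colored vertices, so the graph is bipartite.

Yes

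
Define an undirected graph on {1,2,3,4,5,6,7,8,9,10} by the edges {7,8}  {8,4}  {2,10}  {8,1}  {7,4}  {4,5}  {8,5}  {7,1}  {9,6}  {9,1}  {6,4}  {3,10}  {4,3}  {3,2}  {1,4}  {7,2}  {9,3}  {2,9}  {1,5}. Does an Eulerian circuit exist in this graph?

No

Degrees: 1:5, 2:4, 3:4, 4:6, 5:3, 6:2, 7:4, 8:4, 9:4, 10:2
Vertices with odd degree: 1, 5. An Eulerian circuit requires all degrees even.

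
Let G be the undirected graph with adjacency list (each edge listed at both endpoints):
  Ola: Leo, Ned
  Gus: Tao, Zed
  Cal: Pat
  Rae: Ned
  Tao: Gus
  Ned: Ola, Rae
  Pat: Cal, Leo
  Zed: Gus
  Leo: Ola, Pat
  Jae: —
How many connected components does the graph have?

Component: {Jae}
Component: {Gus, Tao, Zed}
Component: {Ola, Cal, Rae, Ned, Pat, Leo}

3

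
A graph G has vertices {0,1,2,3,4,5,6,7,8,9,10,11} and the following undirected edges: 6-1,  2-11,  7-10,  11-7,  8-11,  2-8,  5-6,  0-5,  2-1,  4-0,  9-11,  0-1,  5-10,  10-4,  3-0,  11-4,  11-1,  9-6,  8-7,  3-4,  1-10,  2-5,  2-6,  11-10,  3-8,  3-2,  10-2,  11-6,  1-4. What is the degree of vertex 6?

5

Neighbors of 6: 1, 2, 5, 9, 11.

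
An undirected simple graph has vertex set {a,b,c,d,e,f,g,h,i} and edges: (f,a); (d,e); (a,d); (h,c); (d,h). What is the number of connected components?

4

Component: {b}
Component: {g}
Component: {i}
Component: {a, c, d, e, f, h}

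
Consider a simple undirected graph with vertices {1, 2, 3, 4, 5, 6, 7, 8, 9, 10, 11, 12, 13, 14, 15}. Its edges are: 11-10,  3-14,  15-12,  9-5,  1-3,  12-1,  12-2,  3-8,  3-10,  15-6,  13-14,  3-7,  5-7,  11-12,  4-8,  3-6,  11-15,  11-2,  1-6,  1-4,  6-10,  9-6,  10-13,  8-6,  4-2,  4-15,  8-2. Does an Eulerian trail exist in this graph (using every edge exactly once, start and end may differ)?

Degrees: 1:4, 2:4, 3:6, 4:4, 5:2, 6:6, 7:2, 8:4, 9:2, 10:4, 11:4, 12:4, 13:2, 14:2, 15:4
Odd-degree vertices: none (0 total).
The non-isolated vertices are connected and exactly 0 have odd degree, so an Eulerian trail exists.

Yes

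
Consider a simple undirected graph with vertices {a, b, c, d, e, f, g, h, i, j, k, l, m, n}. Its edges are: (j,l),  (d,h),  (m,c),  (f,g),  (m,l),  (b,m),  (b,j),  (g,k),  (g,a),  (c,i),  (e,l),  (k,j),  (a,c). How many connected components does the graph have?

3

Component: {n}
Component: {d, h}
Component: {a, b, c, e, f, g, i, j, k, l, m}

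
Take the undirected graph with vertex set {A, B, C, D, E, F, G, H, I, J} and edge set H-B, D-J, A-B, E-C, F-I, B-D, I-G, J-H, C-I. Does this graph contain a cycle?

The graph has 10 vertices, 9 edges, and 2 connected components.
One cycle is B-H-J-D-B.

Yes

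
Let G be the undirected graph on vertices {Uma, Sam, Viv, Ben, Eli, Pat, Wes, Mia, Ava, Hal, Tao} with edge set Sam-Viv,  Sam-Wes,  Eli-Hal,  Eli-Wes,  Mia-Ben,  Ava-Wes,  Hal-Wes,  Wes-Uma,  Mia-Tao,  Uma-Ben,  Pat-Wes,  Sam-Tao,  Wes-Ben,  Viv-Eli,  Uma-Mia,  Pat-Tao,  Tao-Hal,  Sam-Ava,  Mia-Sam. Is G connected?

A breadth-first search from Uma visits Uma, Ben, Wes, Mia, Sam, Eli, Pat, Hal, Ava, Tao, Viv — all 11 vertices — so the graph is connected.

Yes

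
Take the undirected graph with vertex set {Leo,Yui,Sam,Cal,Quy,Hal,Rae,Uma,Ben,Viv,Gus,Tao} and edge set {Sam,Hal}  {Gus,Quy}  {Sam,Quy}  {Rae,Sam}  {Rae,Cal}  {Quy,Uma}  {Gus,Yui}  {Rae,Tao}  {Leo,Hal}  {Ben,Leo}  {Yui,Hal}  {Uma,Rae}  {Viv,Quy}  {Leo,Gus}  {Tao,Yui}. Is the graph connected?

Yes

A breadth-first search from Leo visits Leo, Gus, Ben, Hal, Quy, Yui, Sam, Viv, Uma, Tao, Rae, Cal — all 12 vertices — so the graph is connected.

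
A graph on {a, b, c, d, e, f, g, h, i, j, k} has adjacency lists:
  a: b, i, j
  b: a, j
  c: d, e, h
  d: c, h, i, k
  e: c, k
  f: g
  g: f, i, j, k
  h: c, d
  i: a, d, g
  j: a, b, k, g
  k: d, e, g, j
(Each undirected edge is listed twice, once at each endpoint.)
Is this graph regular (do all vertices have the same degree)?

Degrees: a:3, b:2, c:3, d:4, e:2, f:1, g:4, h:2, i:3, j:4, k:4
Degrees are not all equal (e.g. deg(f)=1 but deg(d)=4); not regular.

No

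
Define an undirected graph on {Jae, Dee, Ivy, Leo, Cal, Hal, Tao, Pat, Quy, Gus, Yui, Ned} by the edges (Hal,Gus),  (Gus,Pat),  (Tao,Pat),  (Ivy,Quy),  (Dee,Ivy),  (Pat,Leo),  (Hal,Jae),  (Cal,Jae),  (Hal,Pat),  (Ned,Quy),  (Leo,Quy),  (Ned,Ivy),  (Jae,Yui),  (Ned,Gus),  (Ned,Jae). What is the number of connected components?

Component: {Jae, Dee, Ivy, Leo, Cal, Hal, Tao, Pat, Quy, Gus, Yui, Ned}

1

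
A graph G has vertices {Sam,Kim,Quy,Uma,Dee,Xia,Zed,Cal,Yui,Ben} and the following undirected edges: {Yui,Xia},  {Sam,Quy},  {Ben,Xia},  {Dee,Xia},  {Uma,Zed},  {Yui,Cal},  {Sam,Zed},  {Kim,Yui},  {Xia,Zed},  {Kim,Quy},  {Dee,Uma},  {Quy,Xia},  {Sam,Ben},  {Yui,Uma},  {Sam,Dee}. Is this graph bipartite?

Partition the vertices as {Quy, Dee, Zed, Yui, Ben} vs {Sam, Kim, Uma, Xia, Cal}. Each listed edge has one endpoint in each part, so the graph is bipartite.

Yes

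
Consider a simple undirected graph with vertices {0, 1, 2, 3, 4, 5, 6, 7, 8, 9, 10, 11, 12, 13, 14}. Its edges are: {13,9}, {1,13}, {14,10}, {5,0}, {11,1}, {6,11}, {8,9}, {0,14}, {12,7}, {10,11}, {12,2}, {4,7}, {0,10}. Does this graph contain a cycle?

|V| = 15, |E| = 13, number of components = 3.
Since 13 > 15 - 3, a cycle must exist; for instance 0-10-14-0.

Yes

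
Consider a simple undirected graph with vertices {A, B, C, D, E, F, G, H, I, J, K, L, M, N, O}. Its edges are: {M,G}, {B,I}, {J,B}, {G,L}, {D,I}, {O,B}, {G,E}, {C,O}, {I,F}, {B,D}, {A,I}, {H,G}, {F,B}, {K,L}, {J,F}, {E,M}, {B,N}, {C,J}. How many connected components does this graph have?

Component: {E, G, H, K, L, M}
Component: {A, B, C, D, F, I, J, N, O}

2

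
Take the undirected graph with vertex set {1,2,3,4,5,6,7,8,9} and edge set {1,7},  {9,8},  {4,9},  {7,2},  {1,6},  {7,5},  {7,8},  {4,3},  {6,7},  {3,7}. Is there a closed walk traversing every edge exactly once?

No

Degrees: 1:2, 2:1, 3:2, 4:2, 5:1, 6:2, 7:6, 8:2, 9:2
Vertices with odd degree: 2, 5. An Eulerian circuit requires all degrees even.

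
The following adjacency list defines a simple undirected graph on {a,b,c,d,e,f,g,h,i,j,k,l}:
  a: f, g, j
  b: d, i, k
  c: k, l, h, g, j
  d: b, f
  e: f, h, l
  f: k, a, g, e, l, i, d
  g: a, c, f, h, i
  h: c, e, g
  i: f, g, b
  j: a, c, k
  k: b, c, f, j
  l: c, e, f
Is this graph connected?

Yes

Starting from a and exploring outward reaches every vertex (a, g, f, j, c, h, i, d, l, k, e, b); the graph is connected.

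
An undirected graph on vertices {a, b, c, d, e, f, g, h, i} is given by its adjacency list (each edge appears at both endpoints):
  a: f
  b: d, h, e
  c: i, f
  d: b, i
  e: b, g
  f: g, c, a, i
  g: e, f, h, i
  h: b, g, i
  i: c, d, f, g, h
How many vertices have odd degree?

Degrees: a:1, b:3, c:2, d:2, e:2, f:4, g:4, h:3, i:5
Odd-degree vertices: a, b, h, i.

4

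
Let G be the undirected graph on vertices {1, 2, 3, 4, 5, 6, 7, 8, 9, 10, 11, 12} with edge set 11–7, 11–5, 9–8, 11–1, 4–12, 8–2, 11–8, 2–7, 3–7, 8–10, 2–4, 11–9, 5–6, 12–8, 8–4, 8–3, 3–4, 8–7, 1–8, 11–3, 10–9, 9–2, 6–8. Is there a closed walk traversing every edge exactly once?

Degrees: 1:2, 2:4, 3:4, 4:4, 5:2, 6:2, 7:4, 8:10, 9:4, 10:2, 11:6, 12:2
All degrees are even and the non-isolated vertices are connected — an Eulerian circuit exists.

Yes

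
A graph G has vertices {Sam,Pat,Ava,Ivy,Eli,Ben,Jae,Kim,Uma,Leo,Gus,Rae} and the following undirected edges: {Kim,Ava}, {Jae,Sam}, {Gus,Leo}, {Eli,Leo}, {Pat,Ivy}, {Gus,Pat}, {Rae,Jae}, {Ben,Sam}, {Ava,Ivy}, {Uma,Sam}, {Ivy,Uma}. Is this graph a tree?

Yes

|V| = 12, |E| = 11.
It is connected with exactly 11 edges, hence acyclic — it is a tree.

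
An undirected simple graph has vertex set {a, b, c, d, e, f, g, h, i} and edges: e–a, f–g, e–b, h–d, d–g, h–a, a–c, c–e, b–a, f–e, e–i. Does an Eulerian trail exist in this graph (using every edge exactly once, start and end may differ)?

Yes

Degrees: a:4, b:2, c:2, d:2, e:5, f:2, g:2, h:2, i:1
Odd-degree vertices: e, i (2 total).
With 2 odd-degree vertices and all edges in one connected piece, an Eulerian trail exists (from e to i).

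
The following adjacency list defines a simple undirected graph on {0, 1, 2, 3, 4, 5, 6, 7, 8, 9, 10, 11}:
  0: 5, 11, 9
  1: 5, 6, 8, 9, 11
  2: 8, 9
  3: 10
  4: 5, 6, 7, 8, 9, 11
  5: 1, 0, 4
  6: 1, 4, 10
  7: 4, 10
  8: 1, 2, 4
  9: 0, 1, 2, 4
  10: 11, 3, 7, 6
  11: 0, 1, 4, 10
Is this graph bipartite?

A valid 2-coloring puts {3, 5, 6, 7, 8, 9, 11} on one side and {0, 1, 2, 4, 10} on the other; every edge crosses between the two sides.

Yes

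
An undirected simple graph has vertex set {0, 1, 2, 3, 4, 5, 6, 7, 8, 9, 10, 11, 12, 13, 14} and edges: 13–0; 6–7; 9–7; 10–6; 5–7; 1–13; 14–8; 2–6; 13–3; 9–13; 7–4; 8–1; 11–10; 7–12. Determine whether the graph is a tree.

Yes

The graph has 15 vertices and 14 edges.
It is connected with exactly 14 edges, hence acyclic — it is a tree.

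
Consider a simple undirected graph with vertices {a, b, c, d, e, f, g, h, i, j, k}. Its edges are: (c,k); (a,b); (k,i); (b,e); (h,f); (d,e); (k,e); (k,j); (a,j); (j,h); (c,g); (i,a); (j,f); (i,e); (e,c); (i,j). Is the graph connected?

Yes

A breadth-first search from a visits a, j, b, i, f, k, h, e, c, d, g — all 11 vertices — so the graph is connected.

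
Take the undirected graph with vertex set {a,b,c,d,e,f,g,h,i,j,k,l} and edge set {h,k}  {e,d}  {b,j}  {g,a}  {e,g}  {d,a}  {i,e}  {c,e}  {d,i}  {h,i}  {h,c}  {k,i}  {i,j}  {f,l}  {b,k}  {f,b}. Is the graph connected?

Yes

Starting from a and exploring outward reaches every vertex (a, d, g, i, e, k, j, h, c, b, f, l); the graph is connected.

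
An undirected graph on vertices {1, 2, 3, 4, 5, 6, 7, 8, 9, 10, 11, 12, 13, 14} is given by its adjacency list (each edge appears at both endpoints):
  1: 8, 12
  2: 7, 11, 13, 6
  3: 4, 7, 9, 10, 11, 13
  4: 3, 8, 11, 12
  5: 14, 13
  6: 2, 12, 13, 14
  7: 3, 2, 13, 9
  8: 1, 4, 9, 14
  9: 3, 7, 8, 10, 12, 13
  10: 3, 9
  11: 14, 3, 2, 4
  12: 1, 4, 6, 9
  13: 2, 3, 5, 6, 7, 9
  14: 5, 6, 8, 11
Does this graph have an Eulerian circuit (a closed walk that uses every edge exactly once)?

Degrees: 1:2, 2:4, 3:6, 4:4, 5:2, 6:4, 7:4, 8:4, 9:6, 10:2, 11:4, 12:4, 13:6, 14:4
All degrees are even and the non-isolated vertices are connected — an Eulerian circuit exists.

Yes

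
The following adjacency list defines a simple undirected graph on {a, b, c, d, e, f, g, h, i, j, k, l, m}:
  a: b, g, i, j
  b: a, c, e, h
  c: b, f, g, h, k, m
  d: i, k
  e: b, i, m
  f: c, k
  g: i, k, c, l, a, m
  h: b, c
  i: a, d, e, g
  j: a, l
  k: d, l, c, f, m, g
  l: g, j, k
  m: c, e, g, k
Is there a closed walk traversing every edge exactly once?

No

Degrees: a:4, b:4, c:6, d:2, e:3, f:2, g:6, h:2, i:4, j:2, k:6, l:3, m:4
e, l have odd degree; an Eulerian circuit needs every degree to be even, so none exists.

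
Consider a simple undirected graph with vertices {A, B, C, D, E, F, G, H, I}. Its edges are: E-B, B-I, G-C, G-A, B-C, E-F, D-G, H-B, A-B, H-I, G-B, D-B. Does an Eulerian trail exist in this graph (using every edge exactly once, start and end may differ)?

Yes

Degrees: A:2, B:7, C:2, D:2, E:2, F:1, G:4, H:2, I:2
Odd-degree vertices: B, F (2 total).
With 2 odd-degree vertices and all edges in one connected piece, an Eulerian trail exists (from B to F).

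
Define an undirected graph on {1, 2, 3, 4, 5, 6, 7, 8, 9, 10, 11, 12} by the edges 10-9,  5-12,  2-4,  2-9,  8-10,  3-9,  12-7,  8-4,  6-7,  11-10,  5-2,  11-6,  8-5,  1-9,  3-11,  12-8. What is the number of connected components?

1

Component: {1, 2, 3, 4, 5, 6, 7, 8, 9, 10, 11, 12}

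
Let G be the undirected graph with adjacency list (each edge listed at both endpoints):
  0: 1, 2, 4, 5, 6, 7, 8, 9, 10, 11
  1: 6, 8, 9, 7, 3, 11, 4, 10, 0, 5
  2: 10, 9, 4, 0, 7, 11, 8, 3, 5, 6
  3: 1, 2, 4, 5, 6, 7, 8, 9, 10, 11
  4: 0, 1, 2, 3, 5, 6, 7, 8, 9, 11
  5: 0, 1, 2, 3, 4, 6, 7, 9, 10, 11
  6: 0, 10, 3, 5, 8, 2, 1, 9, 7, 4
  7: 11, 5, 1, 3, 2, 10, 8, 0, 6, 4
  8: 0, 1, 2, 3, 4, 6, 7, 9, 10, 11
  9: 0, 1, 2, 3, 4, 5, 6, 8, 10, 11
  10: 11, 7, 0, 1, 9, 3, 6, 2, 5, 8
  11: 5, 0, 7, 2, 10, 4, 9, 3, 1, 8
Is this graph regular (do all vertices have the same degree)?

Yes

Degrees: 0:10, 1:10, 2:10, 3:10, 4:10, 5:10, 6:10, 7:10, 8:10, 9:10, 10:10, 11:10
Every vertex has degree 10, so the graph is 10-regular.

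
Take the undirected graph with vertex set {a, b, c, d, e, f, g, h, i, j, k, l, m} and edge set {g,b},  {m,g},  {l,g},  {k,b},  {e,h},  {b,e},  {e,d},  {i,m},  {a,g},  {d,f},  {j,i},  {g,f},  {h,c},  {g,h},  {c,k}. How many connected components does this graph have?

1

Component: {a, b, c, d, e, f, g, h, i, j, k, l, m}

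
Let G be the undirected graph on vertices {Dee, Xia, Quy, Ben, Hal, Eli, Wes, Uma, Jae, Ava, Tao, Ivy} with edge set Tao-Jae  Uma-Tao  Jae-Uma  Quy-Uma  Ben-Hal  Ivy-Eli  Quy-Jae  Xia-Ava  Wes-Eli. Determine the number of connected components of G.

Component: {Dee}
Component: {Xia, Ava}
Component: {Ben, Hal}
Component: {Eli, Wes, Ivy}
Component: {Quy, Uma, Jae, Tao}

5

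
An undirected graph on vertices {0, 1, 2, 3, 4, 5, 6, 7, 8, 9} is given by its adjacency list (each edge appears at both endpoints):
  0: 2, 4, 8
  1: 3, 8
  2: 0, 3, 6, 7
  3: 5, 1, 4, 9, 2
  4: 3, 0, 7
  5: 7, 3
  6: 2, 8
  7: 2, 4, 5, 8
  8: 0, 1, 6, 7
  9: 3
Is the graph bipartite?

No

The cycle 4-0-8-1-3-4 has length 5, which is odd, so the graph is not bipartite.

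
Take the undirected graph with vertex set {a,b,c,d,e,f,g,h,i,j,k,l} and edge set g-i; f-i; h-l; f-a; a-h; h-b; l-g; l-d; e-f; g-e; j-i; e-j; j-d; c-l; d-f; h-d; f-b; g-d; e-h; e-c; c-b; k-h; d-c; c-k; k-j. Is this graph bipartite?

c-d-l-c is an odd cycle (length 3), and a bipartite graph can contain only even cycles.

No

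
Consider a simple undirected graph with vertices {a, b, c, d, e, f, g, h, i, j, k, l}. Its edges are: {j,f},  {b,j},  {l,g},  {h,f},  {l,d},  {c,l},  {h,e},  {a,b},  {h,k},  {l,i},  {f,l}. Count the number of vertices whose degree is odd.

Degrees: a:1, b:2, c:1, d:1, e:1, f:3, g:1, h:3, i:1, j:2, k:1, l:5
Odd-degree vertices: a, c, d, e, f, g, h, i, k, l.

10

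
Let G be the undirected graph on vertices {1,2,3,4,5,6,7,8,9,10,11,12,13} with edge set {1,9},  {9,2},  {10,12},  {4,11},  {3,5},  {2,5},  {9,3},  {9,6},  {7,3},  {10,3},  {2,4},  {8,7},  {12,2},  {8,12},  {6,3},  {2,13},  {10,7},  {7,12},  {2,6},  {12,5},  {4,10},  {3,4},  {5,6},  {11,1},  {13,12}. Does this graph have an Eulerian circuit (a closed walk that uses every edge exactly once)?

Degrees: 1:2, 2:6, 3:6, 4:4, 5:4, 6:4, 7:4, 8:2, 9:4, 10:4, 11:2, 12:6, 13:2
Every vertex has even degree and the edges form a single connected piece, so an Eulerian circuit exists.

Yes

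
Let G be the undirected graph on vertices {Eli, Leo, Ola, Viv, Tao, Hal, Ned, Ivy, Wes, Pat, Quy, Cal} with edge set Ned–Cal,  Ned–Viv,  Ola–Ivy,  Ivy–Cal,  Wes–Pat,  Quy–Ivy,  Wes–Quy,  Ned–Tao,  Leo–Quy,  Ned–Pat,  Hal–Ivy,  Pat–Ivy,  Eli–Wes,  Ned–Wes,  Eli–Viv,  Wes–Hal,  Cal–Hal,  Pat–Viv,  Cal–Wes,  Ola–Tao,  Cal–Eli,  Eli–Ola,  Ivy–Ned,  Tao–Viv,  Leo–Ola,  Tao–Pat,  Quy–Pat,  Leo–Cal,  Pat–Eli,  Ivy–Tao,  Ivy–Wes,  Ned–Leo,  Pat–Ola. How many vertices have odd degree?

6

Degrees: Eli:5, Leo:4, Ola:5, Viv:4, Tao:5, Hal:3, Ned:7, Ivy:8, Wes:7, Pat:8, Quy:4, Cal:6
Odd-degree vertices: Eli, Ola, Tao, Hal, Ned, Wes.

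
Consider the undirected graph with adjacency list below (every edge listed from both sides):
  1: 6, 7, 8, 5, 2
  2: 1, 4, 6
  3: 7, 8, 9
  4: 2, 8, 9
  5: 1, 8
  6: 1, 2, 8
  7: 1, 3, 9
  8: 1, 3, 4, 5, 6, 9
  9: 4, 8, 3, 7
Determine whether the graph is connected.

Yes

A breadth-first search from 1 visits 1, 6, 5, 7, 2, 8, 3, 9, 4 — all 9 vertices — so the graph is connected.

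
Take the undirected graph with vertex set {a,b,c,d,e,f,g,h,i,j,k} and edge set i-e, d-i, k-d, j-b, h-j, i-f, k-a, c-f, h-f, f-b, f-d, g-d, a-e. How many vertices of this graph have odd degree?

4

Degrees: a:2, b:2, c:1, d:4, e:2, f:5, g:1, h:2, i:3, j:2, k:2
Odd-degree vertices: c, f, g, i.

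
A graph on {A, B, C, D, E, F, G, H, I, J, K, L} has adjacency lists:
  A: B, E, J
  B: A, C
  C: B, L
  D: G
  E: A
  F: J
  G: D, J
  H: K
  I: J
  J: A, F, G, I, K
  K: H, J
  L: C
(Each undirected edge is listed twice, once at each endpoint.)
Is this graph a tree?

Yes

|V| = 12, |E| = 11.
Connected and |E| = |V| - 1, which characterizes a tree.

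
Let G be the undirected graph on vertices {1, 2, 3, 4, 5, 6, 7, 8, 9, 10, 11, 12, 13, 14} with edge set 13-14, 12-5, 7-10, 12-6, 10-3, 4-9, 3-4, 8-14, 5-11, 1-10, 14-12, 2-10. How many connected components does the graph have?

2

Component: {1, 2, 3, 4, 7, 9, 10}
Component: {5, 6, 8, 11, 12, 13, 14}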